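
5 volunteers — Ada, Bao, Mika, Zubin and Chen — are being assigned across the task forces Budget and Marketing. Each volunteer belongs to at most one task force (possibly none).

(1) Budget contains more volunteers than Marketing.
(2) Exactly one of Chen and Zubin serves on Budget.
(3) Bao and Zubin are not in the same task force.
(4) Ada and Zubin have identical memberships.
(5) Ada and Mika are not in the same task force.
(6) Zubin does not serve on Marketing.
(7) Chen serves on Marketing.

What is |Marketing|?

From (6): Zubin ∉ Marketing.
From (7): Chen ∈ Marketing.
(2) (exactly one): Zubin ∈ Budget.
(3): Bao ∉ Budget.
(4): Ada matches Zubin: Ada ∈ Budget.
(5): Mika ∉ Budget.
Suppose Bao ∈ Marketing: no assignment then satisfies all the clues, so Bao ∉ Marketing.

1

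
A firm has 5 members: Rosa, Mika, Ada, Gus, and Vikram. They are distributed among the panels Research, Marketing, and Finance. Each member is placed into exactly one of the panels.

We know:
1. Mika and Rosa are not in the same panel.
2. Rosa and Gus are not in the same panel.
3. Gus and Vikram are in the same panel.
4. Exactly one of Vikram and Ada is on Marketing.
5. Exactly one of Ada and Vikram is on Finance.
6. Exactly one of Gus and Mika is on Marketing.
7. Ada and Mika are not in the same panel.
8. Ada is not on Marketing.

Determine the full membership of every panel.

From (8): Ada ∉ Marketing.
(4) (exactly one): Vikram ∈ Marketing.
(5) (exactly one): Ada ∈ Finance.
(7): Mika ∉ Finance.
(3): Gus matches Vikram: Gus ∉ Research.
(3): Gus matches Vikram: Gus ∈ Marketing.
(6) (exactly one): Mika ∉ Marketing.
Only one panel left: Mika ∈ Research.
(1): Rosa ∉ Research.
(2): Rosa ∉ Marketing.
Only one panel left: Rosa ∈ Finance.

Research = {Mika}; Marketing = {Gus, Vikram}; Finance = {Ada, Rosa}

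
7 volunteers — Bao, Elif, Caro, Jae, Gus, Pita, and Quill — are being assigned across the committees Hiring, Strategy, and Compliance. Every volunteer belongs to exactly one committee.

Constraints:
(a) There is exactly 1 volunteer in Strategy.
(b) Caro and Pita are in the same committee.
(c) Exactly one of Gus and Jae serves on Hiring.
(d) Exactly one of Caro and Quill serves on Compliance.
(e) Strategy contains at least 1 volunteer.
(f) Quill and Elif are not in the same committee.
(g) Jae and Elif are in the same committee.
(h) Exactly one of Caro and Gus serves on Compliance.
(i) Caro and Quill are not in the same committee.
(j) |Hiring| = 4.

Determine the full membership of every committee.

Hiring = {Caro, Elif, Jae, Pita}; Strategy = {Bao}; Compliance = {Gus, Quill}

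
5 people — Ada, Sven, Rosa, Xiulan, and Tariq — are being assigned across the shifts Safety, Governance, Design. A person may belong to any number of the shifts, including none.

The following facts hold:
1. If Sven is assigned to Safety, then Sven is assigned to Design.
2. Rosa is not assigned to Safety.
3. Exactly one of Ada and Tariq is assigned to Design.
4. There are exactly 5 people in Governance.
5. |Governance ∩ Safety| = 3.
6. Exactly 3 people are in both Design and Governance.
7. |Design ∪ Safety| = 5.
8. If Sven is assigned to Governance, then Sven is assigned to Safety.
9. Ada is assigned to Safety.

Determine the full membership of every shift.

Safety = {Ada, Sven, Xiulan}; Governance = {Ada, Rosa, Sven, Tariq, Xiulan}; Design = {Rosa, Sven, Tariq}

From (2): Rosa ∉ Safety.
From (9): Ada ∈ Safety.
(4): only 5 candidates remain for Governance, so all are in.
(8): Sven ∈ Safety.
(1): Sven ∈ Design.
Suppose Ada ∈ Design: no assignment then satisfies all the clues, so Ada ∉ Design.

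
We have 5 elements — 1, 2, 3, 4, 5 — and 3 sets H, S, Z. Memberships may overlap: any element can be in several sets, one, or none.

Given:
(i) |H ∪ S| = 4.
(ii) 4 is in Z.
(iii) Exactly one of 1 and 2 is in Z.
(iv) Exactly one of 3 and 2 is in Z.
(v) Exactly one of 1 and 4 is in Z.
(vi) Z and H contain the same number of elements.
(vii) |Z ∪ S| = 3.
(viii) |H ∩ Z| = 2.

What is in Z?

From (ii): 4 ∈ Z.
(v) (exactly one): 1 ∉ Z.
(iii) (exactly one): 2 ∈ Z.
(iv) (exactly one): 3 ∉ Z.
Suppose 5 ∉ Z: no assignment then satisfies all the clues, so 5 ∈ Z.

Z = {2, 4, 5}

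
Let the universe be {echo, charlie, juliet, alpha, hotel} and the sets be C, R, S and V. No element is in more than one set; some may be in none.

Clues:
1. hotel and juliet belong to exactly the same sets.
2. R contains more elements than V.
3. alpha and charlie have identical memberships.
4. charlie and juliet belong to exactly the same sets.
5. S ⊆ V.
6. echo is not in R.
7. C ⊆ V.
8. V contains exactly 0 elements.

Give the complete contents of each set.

From (6): echo ∉ R.
(8): V already has 0, so the rest are out.
(5) contrapositive: echo ∉ S.
(5) contrapositive: charlie ∉ S.
(5) contrapositive: juliet ∉ S.
(5) contrapositive: alpha ∉ S.
(5) contrapositive: hotel ∉ S.
(7) contrapositive: echo ∉ C.
(7) contrapositive: charlie ∉ C.
(7) contrapositive: juliet ∉ C.
(7) contrapositive: alpha ∉ C.
Suppose charlie ∉ R: no assignment then satisfies all the clues, so charlie ∈ R.

C = {}; R = {alpha, charlie, hotel, juliet}; S = {}; V = {}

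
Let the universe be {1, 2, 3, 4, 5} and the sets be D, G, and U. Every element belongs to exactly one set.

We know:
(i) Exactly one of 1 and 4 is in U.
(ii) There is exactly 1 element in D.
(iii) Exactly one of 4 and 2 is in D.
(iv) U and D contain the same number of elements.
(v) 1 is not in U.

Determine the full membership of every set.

D = {2}; G = {1, 3, 5}; U = {4}

From (v): 1 ∉ U.
(i) (exactly one): 4 ∈ U.
(iii) (exactly one): 2 ∈ D.
(ii): D already has 1, so the rest are out.
Only one set left: 1 ∈ G.
Suppose 3 ∉ G: no assignment then satisfies all the clues, so 3 ∈ G.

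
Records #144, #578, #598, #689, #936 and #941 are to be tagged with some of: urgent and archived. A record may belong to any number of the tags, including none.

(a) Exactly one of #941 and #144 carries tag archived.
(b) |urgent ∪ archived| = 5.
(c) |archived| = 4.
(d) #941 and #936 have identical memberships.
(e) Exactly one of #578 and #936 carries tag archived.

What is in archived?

archived = {#598, #689, #936, #941}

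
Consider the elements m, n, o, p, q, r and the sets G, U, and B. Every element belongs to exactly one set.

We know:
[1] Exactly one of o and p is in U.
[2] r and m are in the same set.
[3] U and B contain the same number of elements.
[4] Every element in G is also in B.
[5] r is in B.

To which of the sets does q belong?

q: U

From (5): r ∈ B.
(2): m matches r: m ∉ G.
(2): m matches r: m ∉ U.
(2): m matches r: m ∈ B.
Suppose q ∈ G: no assignment then satisfies all the clues, so q ∉ G.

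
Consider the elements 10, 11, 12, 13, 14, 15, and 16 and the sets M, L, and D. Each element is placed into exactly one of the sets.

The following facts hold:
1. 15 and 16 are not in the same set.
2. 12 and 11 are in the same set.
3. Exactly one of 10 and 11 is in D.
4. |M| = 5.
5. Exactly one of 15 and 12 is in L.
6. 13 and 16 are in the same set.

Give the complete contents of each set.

M = {11, 12, 13, 14, 16}; L = {15}; D = {10}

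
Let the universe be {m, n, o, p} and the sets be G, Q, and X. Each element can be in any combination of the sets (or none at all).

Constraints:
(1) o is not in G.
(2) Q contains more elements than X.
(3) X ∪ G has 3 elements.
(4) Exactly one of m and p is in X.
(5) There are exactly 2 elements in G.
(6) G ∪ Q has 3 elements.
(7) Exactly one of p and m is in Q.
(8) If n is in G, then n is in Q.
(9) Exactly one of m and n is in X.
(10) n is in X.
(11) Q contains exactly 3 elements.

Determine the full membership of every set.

G = {m, n}; Q = {m, n, o}; X = {n, p}

From (1): o ∉ G.
From (10): n ∈ X.
(9) (exactly one): m ∉ X.
(4) (exactly one): p ∈ X.
Suppose m ∉ G: no assignment then satisfies all the clues, so m ∈ G.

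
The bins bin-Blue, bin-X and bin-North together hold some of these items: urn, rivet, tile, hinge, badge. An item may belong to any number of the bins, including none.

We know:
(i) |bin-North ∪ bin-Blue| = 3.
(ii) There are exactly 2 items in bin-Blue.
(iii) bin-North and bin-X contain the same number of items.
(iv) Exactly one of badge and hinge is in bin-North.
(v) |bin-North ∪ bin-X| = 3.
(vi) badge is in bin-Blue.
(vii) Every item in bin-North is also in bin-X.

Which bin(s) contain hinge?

hinge: none

From (vi): badge ∈ bin-Blue.
Suppose hinge ∈ bin-Blue: no assignment then satisfies all the clues, so hinge ∉ bin-Blue.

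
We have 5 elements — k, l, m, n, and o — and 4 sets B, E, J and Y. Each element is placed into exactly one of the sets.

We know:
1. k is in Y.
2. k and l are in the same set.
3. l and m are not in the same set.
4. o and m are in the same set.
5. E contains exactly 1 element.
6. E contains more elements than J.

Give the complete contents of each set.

From (1): k ∈ Y.
(2): l matches k: l ∉ B.
(2): l matches k: l ∉ E.
(2): l matches k: l ∉ J.
(2): l matches k: l ∈ Y.
(3): m ∉ Y.
(4): o matches m: o ∉ Y.
Suppose m ∉ B: no assignment then satisfies all the clues, so m ∈ B.

B = {m, o}; E = {n}; J = {}; Y = {k, l}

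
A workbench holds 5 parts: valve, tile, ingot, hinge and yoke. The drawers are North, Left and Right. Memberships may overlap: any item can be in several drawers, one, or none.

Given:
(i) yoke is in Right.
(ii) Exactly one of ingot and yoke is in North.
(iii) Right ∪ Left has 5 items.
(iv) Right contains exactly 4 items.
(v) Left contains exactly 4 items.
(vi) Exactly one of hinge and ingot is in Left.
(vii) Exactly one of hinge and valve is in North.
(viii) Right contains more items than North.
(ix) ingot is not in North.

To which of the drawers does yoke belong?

From (i): yoke ∈ Right.
From (ix): ingot ∉ North.
(ii) (exactly one): yoke ∈ North.
Suppose yoke ∉ Left: no assignment then satisfies all the clues, so yoke ∈ Left.

yoke: Left, North, Right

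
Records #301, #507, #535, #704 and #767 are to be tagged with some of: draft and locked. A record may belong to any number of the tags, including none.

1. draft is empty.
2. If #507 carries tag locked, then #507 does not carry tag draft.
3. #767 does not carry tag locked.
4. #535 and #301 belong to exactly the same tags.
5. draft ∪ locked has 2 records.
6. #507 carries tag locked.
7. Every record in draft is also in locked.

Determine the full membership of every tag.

draft = {}; locked = {#507, #704}

From (3): #767 ∉ locked.
From (6): #507 ∈ locked.
(1): draft already has 0, so the rest are out.
Suppose #301 ∈ locked: no assignment then satisfies all the clues, so #301 ∉ locked.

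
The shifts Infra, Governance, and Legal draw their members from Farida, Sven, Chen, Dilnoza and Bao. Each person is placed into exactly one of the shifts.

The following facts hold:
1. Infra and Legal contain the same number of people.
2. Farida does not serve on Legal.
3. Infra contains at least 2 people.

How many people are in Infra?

2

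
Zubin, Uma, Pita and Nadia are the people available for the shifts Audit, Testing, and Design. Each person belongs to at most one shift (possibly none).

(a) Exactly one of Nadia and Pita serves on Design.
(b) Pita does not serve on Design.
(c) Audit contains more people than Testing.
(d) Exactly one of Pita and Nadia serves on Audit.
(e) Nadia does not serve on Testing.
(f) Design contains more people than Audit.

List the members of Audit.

Audit = {Pita}

From (b): Pita ∉ Design.
From (e): Nadia ∉ Testing.
(a) (exactly one): Nadia ∈ Design.
(d) (exactly one): Pita ∈ Audit.
Suppose Zubin ∈ Audit: no assignment then satisfies all the clues, so Zubin ∉ Audit.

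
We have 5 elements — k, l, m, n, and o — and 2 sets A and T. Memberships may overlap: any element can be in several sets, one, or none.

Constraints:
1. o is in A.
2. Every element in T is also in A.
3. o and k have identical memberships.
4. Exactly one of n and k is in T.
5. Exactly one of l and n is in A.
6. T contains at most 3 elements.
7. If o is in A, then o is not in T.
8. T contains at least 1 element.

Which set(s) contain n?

n: A, T

From (1): o ∈ A.
(3): k matches o: k ∈ A.
(7): o ∉ T.
(3): k matches o: k ∉ T.
(4) (exactly one): n ∈ T.
(2) with n ∈ T: n ∈ A.
(5) (exactly one): l ∉ A.
(2) contrapositive: l ∉ T.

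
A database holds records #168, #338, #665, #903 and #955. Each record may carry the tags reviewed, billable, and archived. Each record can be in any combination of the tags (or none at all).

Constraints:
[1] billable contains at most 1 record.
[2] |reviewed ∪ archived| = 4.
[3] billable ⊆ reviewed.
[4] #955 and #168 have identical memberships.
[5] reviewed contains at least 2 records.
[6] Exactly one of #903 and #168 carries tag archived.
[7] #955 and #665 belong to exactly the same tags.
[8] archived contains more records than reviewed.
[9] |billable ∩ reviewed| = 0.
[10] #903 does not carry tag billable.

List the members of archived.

archived = {#168, #338, #665, #955}

From (10): #903 ∉ billable.
Suppose #168 ∉ archived: no assignment then satisfies all the clues, so #168 ∈ archived.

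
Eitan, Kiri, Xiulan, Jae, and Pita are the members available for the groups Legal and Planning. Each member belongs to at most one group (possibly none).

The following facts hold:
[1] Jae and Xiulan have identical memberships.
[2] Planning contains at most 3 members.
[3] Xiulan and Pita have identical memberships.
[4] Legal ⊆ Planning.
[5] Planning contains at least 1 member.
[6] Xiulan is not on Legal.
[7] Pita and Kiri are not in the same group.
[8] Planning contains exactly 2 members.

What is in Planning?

Planning = {Eitan, Kiri}

From (6): Xiulan ∉ Legal.
(1): Jae matches Xiulan: Jae ∉ Legal.
(3): Pita matches Xiulan: Pita ∉ Legal.
Suppose Eitan ∉ Planning: no assignment then satisfies all the clues, so Eitan ∈ Planning.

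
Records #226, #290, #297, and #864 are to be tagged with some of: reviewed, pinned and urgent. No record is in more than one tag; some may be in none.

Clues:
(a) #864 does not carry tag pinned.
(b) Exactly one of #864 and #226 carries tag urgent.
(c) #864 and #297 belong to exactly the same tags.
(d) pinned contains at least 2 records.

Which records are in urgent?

From (a): #864 ∉ pinned.
(c): #297 matches #864: #297 ∉ pinned.
(d): only 2 candidates remain for pinned, so all are in.
(b) (exactly one): #864 ∈ urgent.
(c): #297 matches #864: #297 ∉ reviewed.
(c): #297 matches #864: #297 ∈ urgent.

urgent = {#297, #864}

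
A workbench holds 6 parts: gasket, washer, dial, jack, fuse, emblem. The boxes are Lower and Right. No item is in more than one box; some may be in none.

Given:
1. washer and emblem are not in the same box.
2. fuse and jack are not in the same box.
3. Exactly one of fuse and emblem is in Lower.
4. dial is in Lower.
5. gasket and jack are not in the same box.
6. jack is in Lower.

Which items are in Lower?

Lower = {dial, emblem, jack}

From (4): dial ∈ Lower.
From (6): jack ∈ Lower.
(2): fuse ∉ Lower.
(3) (exactly one): emblem ∈ Lower.
(5): gasket ∉ Lower.
(1): washer ∉ Lower.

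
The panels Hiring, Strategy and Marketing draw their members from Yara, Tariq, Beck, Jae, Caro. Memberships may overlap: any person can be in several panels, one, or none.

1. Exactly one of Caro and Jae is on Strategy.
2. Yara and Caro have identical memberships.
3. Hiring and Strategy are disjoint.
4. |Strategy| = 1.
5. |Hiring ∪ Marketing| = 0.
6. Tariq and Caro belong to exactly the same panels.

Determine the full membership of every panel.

Hiring = {}; Strategy = {Jae}; Marketing = {}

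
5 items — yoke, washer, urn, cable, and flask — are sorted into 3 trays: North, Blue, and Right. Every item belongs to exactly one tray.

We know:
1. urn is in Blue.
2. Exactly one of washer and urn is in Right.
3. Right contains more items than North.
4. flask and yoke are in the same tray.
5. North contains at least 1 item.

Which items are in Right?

From (1): urn ∈ Blue.
(2) (exactly one): washer ∈ Right.
Suppose yoke ∉ Right: no assignment then satisfies all the clues, so yoke ∈ Right.

Right = {flask, washer, yoke}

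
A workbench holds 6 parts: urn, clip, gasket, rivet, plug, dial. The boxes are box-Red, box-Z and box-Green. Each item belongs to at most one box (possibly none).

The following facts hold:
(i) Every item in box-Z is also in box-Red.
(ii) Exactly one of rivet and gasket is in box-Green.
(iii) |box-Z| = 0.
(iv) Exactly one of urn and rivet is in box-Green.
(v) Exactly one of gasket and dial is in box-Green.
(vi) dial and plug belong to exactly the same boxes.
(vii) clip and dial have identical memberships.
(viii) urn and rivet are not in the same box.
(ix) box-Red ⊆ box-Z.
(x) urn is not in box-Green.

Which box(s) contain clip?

From (x): urn ∉ box-Green.
(iii): box-Z already has 0, so the rest are out.
(iv) (exactly one): rivet ∈ box-Green.
(ix) contrapositive: urn ∉ box-Red.
(ix) contrapositive: clip ∉ box-Red.
(ix) contrapositive: gasket ∉ box-Red.
(ix) contrapositive: plug ∉ box-Red.
(ix) contrapositive: dial ∉ box-Red.
(ii) (exactly one): gasket ∉ box-Green.
(v) (exactly one): dial ∈ box-Green.
(vi): plug matches dial: plug ∈ box-Green.
(vii): clip matches dial: clip ∈ box-Green.

clip: box-Green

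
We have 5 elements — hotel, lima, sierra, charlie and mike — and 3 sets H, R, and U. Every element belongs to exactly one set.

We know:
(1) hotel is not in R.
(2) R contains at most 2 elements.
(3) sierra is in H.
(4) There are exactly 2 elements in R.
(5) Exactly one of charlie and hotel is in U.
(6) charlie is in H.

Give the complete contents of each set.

H = {charlie, sierra}; R = {lima, mike}; U = {hotel}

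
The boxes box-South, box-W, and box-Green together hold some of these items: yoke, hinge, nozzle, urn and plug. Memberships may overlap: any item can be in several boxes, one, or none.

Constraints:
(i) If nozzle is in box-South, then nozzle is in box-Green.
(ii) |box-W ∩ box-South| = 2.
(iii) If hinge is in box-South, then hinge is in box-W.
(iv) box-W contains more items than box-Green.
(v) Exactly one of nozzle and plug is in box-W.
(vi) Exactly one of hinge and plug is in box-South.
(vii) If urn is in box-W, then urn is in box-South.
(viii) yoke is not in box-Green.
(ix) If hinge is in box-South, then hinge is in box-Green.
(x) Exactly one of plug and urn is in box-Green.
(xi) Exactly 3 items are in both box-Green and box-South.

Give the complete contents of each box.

From (viii): yoke ∉ box-Green.
Suppose yoke ∈ box-South: no assignment then satisfies all the clues, so yoke ∉ box-South.

box-South = {hinge, nozzle, urn}; box-W = {hinge, plug, urn, yoke}; box-Green = {hinge, nozzle, urn}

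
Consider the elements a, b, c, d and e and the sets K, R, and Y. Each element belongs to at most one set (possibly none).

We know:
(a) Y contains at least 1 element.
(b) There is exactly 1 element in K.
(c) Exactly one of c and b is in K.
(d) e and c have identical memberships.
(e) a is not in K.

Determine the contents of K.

K = {b}

From (e): a ∉ K.
Suppose b ∉ K: no assignment then satisfies all the clues, so b ∈ K.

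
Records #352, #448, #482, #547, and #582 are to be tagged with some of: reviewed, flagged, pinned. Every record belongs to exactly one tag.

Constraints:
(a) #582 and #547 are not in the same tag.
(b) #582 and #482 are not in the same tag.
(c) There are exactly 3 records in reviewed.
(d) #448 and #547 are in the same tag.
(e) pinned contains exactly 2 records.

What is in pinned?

pinned = {#352, #582}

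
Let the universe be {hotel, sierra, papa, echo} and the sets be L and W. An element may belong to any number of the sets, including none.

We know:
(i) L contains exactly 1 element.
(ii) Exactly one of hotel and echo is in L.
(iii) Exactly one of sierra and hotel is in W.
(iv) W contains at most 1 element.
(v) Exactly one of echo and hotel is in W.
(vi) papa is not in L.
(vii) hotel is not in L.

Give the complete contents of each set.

L = {echo}; W = {hotel}

From (vi): papa ∉ L.
From (vii): hotel ∉ L.
(ii) (exactly one): echo ∈ L.
(i): L already has 1, so the rest are out.
Suppose hotel ∉ W: no assignment then satisfies all the clues, so hotel ∈ W.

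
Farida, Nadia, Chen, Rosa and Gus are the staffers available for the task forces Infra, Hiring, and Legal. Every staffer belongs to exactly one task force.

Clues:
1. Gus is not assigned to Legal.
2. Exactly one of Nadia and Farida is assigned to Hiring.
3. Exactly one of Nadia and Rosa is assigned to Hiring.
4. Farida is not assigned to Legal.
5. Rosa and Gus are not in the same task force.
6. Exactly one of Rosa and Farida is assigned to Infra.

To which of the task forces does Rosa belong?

Rosa: Legal

From (1): Gus ∉ Legal.
From (4): Farida ∉ Legal.
Suppose Rosa ∈ Infra: no assignment then satisfies all the clues, so Rosa ∉ Infra.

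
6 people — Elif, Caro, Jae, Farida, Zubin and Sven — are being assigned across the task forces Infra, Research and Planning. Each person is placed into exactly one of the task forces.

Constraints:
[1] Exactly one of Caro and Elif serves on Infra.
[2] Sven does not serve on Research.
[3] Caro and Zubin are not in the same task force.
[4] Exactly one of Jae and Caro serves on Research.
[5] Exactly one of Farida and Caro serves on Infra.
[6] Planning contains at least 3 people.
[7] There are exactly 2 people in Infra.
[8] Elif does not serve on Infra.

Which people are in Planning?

Planning = {Elif, Farida, Zubin}

From (2): Sven ∉ Research.
From (8): Elif ∉ Infra.
(1) (exactly one): Caro ∈ Infra.
(3): Zubin ∉ Infra.
(4) (exactly one): Jae ∈ Research.
(5) (exactly one): Farida ∉ Infra.
(7): only 2 candidates remain for Infra, so all are in.
(6): only 3 candidates remain for Planning, so all are in.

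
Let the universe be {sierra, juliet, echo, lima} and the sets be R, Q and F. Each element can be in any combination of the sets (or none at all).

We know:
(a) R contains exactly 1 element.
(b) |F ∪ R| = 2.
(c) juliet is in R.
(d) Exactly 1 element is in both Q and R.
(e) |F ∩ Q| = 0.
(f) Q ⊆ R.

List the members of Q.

Q = {juliet}

From (c): juliet ∈ R.
(a): R already has 1, so the rest are out.
(f) contrapositive: sierra ∉ Q.
(f) contrapositive: echo ∉ Q.
(f) contrapositive: lima ∉ Q.
Suppose juliet ∉ Q: no assignment then satisfies all the clues, so juliet ∈ Q.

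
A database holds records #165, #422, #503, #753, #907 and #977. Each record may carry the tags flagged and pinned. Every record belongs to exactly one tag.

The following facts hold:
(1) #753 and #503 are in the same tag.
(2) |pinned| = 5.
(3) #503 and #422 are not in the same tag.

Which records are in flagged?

flagged = {#422}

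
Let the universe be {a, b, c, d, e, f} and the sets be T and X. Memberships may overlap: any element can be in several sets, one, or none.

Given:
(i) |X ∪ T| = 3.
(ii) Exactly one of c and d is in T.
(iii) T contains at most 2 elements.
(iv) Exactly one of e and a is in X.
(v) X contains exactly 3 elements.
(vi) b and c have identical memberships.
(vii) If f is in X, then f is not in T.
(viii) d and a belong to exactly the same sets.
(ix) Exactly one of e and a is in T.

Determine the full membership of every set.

T = {a, d}; X = {a, d, f}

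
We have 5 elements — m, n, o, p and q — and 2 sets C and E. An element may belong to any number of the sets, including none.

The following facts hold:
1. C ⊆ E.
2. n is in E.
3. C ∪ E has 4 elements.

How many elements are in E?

4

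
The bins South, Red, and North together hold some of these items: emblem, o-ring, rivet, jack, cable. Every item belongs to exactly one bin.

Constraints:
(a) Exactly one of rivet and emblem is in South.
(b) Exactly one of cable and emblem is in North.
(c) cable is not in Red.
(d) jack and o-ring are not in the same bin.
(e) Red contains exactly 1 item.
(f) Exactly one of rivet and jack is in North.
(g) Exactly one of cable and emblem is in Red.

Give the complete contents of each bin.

South = {o-ring, rivet}; Red = {emblem}; North = {cable, jack}

From (c): cable ∉ Red.
(g) (exactly one): emblem ∈ Red.
(a) (exactly one): rivet ∈ South.
(b) (exactly one): cable ∈ North.
(e): Red already has 1, so the rest are out.
(f) (exactly one): jack ∈ North.
(d): o-ring ∉ North.
Only one bin left: o-ring ∈ South.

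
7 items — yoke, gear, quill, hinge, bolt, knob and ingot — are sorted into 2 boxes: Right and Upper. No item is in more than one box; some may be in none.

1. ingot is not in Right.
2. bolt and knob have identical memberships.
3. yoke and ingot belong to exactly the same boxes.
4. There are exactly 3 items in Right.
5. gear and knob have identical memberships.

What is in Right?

Right = {bolt, gear, knob}

From (1): ingot ∉ Right.
(3): yoke matches ingot: yoke ∉ Right.
Suppose gear ∉ Right: no assignment then satisfies all the clues, so gear ∈ Right.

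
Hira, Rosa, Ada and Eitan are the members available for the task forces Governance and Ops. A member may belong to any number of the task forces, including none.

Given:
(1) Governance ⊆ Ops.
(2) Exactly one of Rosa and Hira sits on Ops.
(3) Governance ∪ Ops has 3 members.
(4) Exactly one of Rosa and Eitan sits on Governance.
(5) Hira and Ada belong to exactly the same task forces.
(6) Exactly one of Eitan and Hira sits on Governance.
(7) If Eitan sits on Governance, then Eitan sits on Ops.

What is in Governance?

Governance = {Eitan}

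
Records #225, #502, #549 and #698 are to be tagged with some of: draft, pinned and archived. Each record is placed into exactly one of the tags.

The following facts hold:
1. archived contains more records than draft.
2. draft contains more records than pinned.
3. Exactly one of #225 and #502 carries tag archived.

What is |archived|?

3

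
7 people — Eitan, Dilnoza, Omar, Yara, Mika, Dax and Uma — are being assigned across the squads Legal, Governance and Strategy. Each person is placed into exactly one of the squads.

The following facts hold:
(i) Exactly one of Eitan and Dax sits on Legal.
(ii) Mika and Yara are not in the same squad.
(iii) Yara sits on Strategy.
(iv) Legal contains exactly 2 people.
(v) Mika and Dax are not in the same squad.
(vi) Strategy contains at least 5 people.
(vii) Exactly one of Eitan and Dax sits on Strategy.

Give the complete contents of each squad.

Legal = {Eitan, Mika}; Governance = {}; Strategy = {Dax, Dilnoza, Omar, Uma, Yara}

From (iii): Yara ∈ Strategy.
(ii): Mika ∉ Strategy.
Suppose Eitan ∉ Legal: no assignment then satisfies all the clues, so Eitan ∈ Legal.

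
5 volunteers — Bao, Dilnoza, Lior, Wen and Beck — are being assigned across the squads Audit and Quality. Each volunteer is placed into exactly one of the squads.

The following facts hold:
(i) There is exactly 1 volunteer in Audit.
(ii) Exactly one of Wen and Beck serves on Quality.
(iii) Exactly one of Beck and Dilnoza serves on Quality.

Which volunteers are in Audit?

Audit = {Beck}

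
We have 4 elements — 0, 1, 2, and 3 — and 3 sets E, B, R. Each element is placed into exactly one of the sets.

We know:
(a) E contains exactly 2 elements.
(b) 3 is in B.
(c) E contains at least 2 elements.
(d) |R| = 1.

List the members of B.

From (b): 3 ∈ B.
Suppose 0 ∈ B: no assignment then satisfies all the clues, so 0 ∉ B.

B = {3}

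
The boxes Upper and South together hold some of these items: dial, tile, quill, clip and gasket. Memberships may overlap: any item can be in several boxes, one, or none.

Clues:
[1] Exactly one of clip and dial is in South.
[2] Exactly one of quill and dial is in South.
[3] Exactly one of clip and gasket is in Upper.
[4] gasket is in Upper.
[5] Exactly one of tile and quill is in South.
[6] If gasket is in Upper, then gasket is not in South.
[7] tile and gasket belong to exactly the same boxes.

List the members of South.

South = {clip, quill}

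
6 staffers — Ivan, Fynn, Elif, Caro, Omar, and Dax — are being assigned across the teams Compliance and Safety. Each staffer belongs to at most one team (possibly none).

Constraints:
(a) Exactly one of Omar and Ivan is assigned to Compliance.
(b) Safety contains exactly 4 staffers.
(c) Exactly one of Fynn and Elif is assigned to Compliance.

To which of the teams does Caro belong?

Caro: Safety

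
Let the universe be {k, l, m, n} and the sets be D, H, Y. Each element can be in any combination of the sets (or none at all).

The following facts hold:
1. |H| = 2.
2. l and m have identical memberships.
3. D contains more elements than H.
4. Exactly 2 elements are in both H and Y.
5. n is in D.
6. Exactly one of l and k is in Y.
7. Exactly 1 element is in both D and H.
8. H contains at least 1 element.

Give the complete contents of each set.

D = {l, m, n}; H = {k, n}; Y = {k, n}

From (5): n ∈ D.
Suppose k ∈ D: no assignment then satisfies all the clues, so k ∉ D.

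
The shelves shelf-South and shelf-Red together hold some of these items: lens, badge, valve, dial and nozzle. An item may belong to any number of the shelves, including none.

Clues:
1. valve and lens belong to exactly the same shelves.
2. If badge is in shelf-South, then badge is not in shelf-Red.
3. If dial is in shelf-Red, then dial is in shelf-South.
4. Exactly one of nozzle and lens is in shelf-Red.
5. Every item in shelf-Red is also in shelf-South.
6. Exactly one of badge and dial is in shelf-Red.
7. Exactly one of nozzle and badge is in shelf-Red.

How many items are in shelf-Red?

2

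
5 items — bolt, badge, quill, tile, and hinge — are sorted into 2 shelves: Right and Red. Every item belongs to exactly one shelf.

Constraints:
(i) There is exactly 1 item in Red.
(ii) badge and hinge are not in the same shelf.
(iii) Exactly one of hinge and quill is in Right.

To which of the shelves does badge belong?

badge: Right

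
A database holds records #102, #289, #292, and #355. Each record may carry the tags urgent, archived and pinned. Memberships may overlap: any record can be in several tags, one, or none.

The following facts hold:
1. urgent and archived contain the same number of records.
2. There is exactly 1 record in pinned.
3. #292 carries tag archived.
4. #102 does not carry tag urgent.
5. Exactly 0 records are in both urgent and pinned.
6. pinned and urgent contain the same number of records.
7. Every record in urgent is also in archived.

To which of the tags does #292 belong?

#292: archived, urgent

From (3): #292 ∈ archived.
From (4): #102 ∉ urgent.
Suppose #292 ∉ urgent: no assignment then satisfies all the clues, so #292 ∈ urgent.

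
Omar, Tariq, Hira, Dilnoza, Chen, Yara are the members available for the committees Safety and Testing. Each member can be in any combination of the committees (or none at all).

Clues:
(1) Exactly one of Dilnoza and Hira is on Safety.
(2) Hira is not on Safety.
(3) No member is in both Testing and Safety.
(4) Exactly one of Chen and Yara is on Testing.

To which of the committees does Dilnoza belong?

From (2): Hira ∉ Safety.
(1) (exactly one): Dilnoza ∈ Safety.
(3) (disjoint): Dilnoza ∉ Testing.

Dilnoza: Safety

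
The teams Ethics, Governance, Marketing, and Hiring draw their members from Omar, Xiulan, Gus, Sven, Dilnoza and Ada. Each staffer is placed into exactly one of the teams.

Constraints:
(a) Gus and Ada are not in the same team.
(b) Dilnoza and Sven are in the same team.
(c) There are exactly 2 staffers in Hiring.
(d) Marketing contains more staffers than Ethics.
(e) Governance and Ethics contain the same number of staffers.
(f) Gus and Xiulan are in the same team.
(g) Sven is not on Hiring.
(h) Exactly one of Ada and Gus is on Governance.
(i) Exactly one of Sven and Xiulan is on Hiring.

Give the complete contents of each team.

Ethics = {Omar}; Governance = {Ada}; Marketing = {Dilnoza, Sven}; Hiring = {Gus, Xiulan}

From (g): Sven ∉ Hiring.
(b): Dilnoza matches Sven: Dilnoza ∉ Hiring.
(i) (exactly one): Xiulan ∈ Hiring.
(f): Gus matches Xiulan: Gus ∉ Ethics.
(f): Gus matches Xiulan: Gus ∉ Governance.
(f): Gus matches Xiulan: Gus ∉ Marketing.
(f): Gus matches Xiulan: Gus ∈ Hiring.
(h) (exactly one): Ada ∈ Governance.
(c): Hiring already has 2, so the rest are out.
Suppose Omar ∉ Ethics: no assignment then satisfies all the clues, so Omar ∈ Ethics.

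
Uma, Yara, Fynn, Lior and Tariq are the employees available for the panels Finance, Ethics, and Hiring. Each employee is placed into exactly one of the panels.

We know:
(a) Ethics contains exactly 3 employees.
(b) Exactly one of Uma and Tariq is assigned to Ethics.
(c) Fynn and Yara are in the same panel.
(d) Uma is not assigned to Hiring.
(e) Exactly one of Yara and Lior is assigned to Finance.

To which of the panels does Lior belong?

Lior: Finance

From (d): Uma ∉ Hiring.
Suppose Lior ∉ Finance: no assignment then satisfies all the clues, so Lior ∈ Finance.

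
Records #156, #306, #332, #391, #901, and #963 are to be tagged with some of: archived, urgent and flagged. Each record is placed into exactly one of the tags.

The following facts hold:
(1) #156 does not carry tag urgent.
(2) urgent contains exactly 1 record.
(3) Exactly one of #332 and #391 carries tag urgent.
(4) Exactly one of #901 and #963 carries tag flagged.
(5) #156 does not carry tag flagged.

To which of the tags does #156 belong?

#156: archived

From (1): #156 ∉ urgent.
From (5): #156 ∉ flagged.
Only one tag left: #156 ∈ archived.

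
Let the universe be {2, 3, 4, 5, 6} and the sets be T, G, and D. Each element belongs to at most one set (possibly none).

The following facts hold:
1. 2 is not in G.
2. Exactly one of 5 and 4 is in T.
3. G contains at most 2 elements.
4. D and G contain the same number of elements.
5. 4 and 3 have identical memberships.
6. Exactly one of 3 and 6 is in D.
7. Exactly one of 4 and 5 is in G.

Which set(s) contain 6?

6: D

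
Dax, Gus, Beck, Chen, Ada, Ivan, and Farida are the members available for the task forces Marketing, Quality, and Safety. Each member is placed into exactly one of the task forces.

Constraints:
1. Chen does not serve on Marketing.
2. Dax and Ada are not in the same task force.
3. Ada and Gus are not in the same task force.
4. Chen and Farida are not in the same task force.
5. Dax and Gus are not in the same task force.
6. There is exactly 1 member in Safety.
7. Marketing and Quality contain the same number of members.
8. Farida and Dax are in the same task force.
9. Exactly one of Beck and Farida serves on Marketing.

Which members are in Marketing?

Marketing = {Dax, Farida, Ivan}

From (1): Chen ∉ Marketing.
Suppose Dax ∉ Marketing: no assignment then satisfies all the clues, so Dax ∈ Marketing.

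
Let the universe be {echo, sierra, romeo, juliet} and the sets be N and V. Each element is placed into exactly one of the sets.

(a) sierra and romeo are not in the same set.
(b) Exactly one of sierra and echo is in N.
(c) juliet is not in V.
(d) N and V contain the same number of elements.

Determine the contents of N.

N = {juliet, sierra}

From (c): juliet ∉ V.
Only one set left: juliet ∈ N.
Suppose echo ∈ N: no assignment then satisfies all the clues, so echo ∉ N.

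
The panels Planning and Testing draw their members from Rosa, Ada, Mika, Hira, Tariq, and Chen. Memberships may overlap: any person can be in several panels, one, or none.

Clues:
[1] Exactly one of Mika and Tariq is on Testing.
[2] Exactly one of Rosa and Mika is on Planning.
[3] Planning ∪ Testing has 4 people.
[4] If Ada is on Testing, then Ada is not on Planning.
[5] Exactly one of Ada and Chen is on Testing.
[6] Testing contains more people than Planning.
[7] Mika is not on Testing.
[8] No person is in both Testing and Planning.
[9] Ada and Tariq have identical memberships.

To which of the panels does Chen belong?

Chen: none

From (7): Mika ∉ Testing.
(1) (exactly one): Tariq ∈ Testing.
(8) (disjoint): Tariq ∉ Planning.
(9): Ada matches Tariq: Ada ∉ Planning.
(9): Ada matches Tariq: Ada ∈ Testing.
(5) (exactly one): Chen ∉ Testing.
Suppose Chen ∈ Planning: no assignment then satisfies all the clues, so Chen ∉ Planning.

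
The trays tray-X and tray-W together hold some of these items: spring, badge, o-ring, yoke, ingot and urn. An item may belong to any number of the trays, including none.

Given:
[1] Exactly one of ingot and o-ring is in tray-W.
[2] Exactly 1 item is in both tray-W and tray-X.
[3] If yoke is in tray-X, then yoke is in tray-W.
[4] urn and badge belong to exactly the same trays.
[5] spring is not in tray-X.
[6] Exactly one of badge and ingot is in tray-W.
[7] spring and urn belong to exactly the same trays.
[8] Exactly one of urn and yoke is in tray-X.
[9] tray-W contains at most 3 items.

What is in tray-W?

tray-W = {ingot, yoke}

From (5): spring ∉ tray-X.
(7): urn matches spring: urn ∉ tray-X.
(8) (exactly one): yoke ∈ tray-X.
(3): yoke ∈ tray-W.
(4): badge matches urn: badge ∉ tray-X.
Suppose spring ∈ tray-W: no assignment then satisfies all the clues, so spring ∉ tray-W.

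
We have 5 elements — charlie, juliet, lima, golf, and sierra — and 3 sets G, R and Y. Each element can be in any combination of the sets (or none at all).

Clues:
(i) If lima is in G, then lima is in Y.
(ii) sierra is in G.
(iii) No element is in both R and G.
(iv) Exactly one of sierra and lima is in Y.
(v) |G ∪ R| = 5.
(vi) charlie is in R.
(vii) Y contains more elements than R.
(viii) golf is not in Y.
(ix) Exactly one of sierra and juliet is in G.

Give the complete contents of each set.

G = {golf, lima, sierra}; R = {charlie, juliet}; Y = {charlie, juliet, lima}

From (ii): sierra ∈ G.
From (vi): charlie ∈ R.
From (viii): golf ∉ Y.
(iii) (disjoint): charlie ∉ G.
(iii) (disjoint): sierra ∉ R.
(ix) (exactly one): juliet ∉ G.
Suppose charlie ∉ Y: no assignment then satisfies all the clues, so charlie ∈ Y.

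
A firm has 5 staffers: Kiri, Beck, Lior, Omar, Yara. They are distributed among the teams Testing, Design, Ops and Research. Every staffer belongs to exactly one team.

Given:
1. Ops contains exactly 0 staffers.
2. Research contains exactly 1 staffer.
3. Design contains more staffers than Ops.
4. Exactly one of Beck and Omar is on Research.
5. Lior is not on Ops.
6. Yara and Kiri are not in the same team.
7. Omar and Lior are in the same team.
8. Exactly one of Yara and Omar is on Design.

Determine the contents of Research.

Research = {Beck}

From (5): Lior ∉ Ops.
(1): Ops already has 0, so the rest are out.
Suppose Kiri ∈ Research: no assignment then satisfies all the clues, so Kiri ∉ Research.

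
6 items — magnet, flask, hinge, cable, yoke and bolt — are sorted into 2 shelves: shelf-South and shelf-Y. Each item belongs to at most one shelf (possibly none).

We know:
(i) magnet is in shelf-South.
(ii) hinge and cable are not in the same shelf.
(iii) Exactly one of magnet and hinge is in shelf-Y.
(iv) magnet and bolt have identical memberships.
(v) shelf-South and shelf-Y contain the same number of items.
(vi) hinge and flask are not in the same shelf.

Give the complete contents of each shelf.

shelf-South = {bolt, magnet}; shelf-Y = {hinge, yoke}

From (i): magnet ∈ shelf-South.
(iii) (exactly one): hinge ∈ shelf-Y.
(iv): bolt matches magnet: bolt ∈ shelf-South.
(vi): flask ∉ shelf-Y.
(ii): cable ∉ shelf-Y.
Suppose flask ∈ shelf-South: no assignment then satisfies all the clues, so flask ∉ shelf-South.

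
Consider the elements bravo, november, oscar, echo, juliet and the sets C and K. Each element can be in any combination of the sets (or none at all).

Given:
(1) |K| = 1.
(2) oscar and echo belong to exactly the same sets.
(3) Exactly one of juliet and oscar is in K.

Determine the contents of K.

K = {juliet}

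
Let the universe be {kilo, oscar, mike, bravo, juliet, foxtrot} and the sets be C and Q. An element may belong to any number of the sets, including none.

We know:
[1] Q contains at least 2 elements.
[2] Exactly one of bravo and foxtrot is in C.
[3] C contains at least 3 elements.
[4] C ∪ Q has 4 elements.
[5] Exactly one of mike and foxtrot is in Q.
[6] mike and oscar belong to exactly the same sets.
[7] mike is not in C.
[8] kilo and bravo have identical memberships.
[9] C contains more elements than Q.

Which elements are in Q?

Q = {foxtrot, juliet}

From (7): mike ∉ C.
(6): oscar matches mike: oscar ∉ C.
Suppose kilo ∈ Q: no assignment then satisfies all the clues, so kilo ∉ Q.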